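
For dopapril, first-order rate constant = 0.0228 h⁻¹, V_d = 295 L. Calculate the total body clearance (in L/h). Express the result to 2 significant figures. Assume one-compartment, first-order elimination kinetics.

6.7 L/h

CL = k × Vd = 0.0228 × 295 = 6.726 L/h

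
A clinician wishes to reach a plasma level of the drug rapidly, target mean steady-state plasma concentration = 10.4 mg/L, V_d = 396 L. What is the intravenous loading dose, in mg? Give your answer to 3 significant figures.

4120 mg

LD = Css × Vd = 10.4 × 396 = 4118 mg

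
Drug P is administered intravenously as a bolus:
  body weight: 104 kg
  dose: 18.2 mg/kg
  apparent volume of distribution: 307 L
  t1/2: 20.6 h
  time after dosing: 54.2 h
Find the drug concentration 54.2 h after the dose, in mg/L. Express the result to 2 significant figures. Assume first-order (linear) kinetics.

Total dose = 18.2 × 104 = 1893 mg
C₀ = Dose / Vd = 1893 / 307 = 6.166 mg/L
k = ln2 / t½ = 0.693147 / 20.6 = 0.03365 h⁻¹
C = C₀ · e^(−k·t) = 6.166 × e^(−0.03365 × 54.2)
  = 6.166 × 0.1614 = 0.9952 mg/L

1.0 mg/L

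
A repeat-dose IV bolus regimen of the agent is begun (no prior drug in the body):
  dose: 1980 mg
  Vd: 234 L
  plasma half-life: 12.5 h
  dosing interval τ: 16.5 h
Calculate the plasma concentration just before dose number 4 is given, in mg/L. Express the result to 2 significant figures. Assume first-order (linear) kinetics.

5.3 mg/L

C₀ per dose = Dose / Vd = 1980 / 234 = 8.462 mg/L
k = ln2 / t½ = 0.693147 / 12.5 = 0.05545 h⁻¹
Fraction remaining after one interval: r = e^(−kτ) = e^(−0.05545 × 16.5) = 0.4005
Before dose 4, 3 doses have been given (aged 1τ, 2τ, 3τ).
C_trough = C₀ × (r + r² + … + r^3) = C₀ × r(1−r^3)/(1−r)
        = 8.462 × 0.4005 × (1 − 0.06424) / (1 − 0.4005) = 5.290 mg/L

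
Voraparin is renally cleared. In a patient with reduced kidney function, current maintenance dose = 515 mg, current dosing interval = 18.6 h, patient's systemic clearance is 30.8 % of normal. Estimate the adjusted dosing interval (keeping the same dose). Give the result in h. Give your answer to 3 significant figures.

60.4 h

To keep the same average steady-state level, dosing rate must scale with clearance.
CL ratio = 30.8 / 100 = 0.3080
New interval (same dose) = 18.6 / 0.3080 = 60.39 h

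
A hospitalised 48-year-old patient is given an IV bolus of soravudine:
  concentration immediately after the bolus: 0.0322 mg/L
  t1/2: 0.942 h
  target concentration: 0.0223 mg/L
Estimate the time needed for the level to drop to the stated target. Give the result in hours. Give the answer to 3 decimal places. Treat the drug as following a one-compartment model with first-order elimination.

0.499 h

k = ln2 / t½ = 0.693147 / 0.942 = 0.7358 h⁻¹
t = ln(C₀ / C) / k = ln(0.03220 / 0.0223) / 0.7358
  = ln(1.444) / 0.7358 = 0.3674 / 0.7358 = 0.4993 h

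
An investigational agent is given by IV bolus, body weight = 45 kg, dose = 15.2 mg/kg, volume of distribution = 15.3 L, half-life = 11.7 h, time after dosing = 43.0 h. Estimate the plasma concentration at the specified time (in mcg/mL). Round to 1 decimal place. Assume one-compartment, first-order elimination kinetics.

Total dose = 15.2 × 45 = 684.0 mg
C₀ = Dose / Vd = 684.0 / 15.3 = 44.71 mg/L
k = ln2 / t½ = 0.693147 / 11.7 = 0.05924 h⁻¹
C = C₀ · e^(−k·t) = 44.71 × e^(−0.05924 × 43.0)
  = 44.71 × 0.07829 = 3.500 mg/L
(3.500 mg/L = 3.500 mcg/mL)

3.5 mcg/mL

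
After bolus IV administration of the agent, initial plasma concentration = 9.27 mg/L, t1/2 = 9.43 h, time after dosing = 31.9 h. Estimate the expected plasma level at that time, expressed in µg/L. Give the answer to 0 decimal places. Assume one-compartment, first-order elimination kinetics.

889 µg/L

k = ln2 / t½ = 0.693147 / 9.43 = 0.07350 h⁻¹
C = C₀ · e^(−k·t) = 9.270 × e^(−0.07350 × 31.9)
  = 9.270 × 0.09588 = 0.8888 mg/L
Convert: 0.8888 mg/L × 1000 = 888.8 µg/L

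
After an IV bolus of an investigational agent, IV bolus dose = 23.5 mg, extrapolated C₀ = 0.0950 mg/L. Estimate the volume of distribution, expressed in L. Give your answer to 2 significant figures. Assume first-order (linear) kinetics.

250 L

Vd = Dose / C₀ = 23.50 / 0.0950 = 247.4 L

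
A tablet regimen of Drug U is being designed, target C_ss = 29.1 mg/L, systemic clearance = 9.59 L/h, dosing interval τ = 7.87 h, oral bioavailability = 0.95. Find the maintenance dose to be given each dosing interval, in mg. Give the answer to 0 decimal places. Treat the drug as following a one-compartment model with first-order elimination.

2312 mg

At steady state, F × (Dose/τ) = Css × CL.
Dose = Css × CL × τ / F = 29.1 × 9.590 × 7.87 / 0.95 = 2312 mg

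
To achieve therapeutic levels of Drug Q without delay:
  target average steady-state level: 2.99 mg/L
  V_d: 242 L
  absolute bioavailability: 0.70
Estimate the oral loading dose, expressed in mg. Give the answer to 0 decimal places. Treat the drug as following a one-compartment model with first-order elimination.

LD = Css × Vd / F = 2.99 × 242 / 0.70 = 1034 mg

1034 mg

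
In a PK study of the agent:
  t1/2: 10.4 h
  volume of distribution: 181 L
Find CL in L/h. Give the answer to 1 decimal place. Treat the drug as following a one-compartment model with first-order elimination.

12.1 L/h

k = ln2 / t½ = 0.693147 / 10.4 = 0.06665 h⁻¹
CL = k × Vd = 0.06665 × 181 = 12.06 L/h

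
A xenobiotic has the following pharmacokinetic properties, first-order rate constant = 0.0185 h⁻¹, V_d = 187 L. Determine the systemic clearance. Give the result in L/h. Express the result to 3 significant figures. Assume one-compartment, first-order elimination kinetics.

3.46 L/h

CL = k × Vd = 0.0185 × 187 = 3.460 L/h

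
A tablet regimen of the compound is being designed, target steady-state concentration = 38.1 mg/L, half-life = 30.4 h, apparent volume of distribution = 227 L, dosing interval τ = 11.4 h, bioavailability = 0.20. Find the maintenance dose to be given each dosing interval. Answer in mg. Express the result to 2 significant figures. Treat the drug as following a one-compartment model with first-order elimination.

k = ln2 / t½ = 0.693147 / 30.4 = 0.02280 h⁻¹
CL = k × Vd = 0.02280 × 227 = 5.176 L/h
At steady state, F × (Dose/τ) = Css × CL.
Dose = Css × CL × τ / F = 38.1 × 5.176 × 11.4 / 0.20 = 11240 mg

11000 mg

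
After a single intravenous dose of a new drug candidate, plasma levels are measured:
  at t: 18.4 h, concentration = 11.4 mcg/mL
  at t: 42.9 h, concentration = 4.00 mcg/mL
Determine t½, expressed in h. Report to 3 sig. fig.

k = ln(C₁/C₂) / (t₂ − t₁) = ln(11.4/4.00) / (42.9 − 18.4)
  = 1.047 / 24.50 = 0.04273 h⁻¹
t½ = ln2 / k = 0.693147 / 0.04273 = 16.22 h

16.2 h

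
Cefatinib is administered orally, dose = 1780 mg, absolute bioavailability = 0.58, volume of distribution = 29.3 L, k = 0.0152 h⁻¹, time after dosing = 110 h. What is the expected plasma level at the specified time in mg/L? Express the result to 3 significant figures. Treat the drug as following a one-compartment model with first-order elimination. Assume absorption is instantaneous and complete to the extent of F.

6.62 mg/L

Amount reaching circulation = F × Dose = 0.58 × 1780 = 1032 mg
C₀ = F·Dose / Vd = 1032 / 29.3 = 35.22 mg/L
C = C₀ · e^(−k·t) = 35.22 × e^(−0.01520 × 110)
  = 35.22 × 0.1879 = 6.618 mg/L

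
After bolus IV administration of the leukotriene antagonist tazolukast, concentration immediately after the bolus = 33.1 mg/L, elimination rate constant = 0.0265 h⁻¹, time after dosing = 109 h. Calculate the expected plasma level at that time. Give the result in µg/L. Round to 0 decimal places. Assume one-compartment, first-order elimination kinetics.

C = C₀ · e^(−k·t) = 33.10 × e^(−0.02650 × 109)
  = 33.10 × 0.05566 = 1.842 mg/L
Convert: 1.842 mg/L × 1000 = 1842 µg/L

1842 µg/L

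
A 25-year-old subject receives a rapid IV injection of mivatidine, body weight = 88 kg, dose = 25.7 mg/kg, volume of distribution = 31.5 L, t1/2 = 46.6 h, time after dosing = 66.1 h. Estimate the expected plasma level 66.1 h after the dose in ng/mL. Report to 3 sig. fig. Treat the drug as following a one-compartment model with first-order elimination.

Total dose = 25.7 × 88 = 2262 mg
C₀ = Dose / Vd = 2262 / 31.5 = 71.81 mg/L
k = ln2 / t½ = 0.693147 / 46.6 = 0.01487 h⁻¹
C = C₀ · e^(−k·t) = 71.81 × e^(−0.01487 × 66.1)
  = 71.81 × 0.3742 = 26.87 mg/L
Convert: 26.87 mg/L × 1000 = 26870 ng/mL

26900 ng/mL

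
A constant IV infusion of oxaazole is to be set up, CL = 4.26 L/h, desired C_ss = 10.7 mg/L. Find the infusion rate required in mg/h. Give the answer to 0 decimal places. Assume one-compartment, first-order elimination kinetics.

46 mg/h

At steady state, infusion rate R₀ = Css × CL = 10.7 × 4.260 = 45.58 mg/h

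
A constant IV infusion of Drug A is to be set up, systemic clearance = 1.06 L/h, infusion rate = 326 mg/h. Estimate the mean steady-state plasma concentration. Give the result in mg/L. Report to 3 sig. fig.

At steady state Css = R₀ / CL = 326 / 1.060 = 307.5 mg/L

308 mg/L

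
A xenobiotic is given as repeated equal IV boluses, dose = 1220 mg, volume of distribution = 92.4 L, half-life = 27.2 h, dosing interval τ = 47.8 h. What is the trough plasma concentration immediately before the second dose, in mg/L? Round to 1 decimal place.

3.9 mg/L

C₀ per dose = Dose / Vd = 1220 / 92.4 = 13.20 mg/L
k = ln2 / t½ = 0.693147 / 27.2 = 0.02548 h⁻¹
Fraction remaining after one interval: r = e^(−kτ) = e^(−0.02548 × 47.8) = 0.2958
Before dose 2, 1 dose has been given (aged 1τ).
C_trough = C₀ × r = 13.20 × 0.2958 = 3.905 mg/L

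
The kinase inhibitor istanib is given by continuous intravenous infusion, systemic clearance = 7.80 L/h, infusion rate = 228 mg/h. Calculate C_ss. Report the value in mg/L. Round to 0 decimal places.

At steady state Css = R₀ / CL = 228 / 7.800 = 29.23 mg/L

29 mg/L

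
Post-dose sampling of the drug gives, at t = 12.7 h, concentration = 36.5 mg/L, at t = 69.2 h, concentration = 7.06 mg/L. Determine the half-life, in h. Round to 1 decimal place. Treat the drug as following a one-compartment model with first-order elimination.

23.8 h

k = ln(C₁/C₂) / (t₂ − t₁) = ln(36.5/7.06) / (69.2 − 12.7)
  = 1.643 / 56.50 = 0.02908 h⁻¹
t½ = ln2 / k = 0.693147 / 0.02908 = 23.84 h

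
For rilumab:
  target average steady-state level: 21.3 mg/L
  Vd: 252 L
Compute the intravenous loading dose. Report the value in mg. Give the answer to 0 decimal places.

5368 mg

LD = Css × Vd = 21.3 × 252 = 5368 mg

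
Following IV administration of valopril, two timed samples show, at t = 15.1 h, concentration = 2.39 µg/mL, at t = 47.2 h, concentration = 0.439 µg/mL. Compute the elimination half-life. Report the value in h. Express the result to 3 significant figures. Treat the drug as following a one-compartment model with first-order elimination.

k = ln(C₁/C₂) / (t₂ − t₁) = ln(2.39/0.439) / (47.2 − 15.1)
  = 1.695 / 32.10 = 0.05280 h⁻¹
t½ = ln2 / k = 0.693147 / 0.05280 = 13.13 h

13.1 h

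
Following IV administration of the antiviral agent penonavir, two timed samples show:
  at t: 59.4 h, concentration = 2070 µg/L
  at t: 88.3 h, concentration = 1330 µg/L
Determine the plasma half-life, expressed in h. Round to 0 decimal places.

k = ln(C₁/C₂) / (t₂ − t₁) = ln(2070/1330) / (88.3 − 59.4)
  = 0.4424 / 28.90 = 0.01531 h⁻¹
t½ = ln2 / k = 0.693147 / 0.01531 = 45.27 h

45 h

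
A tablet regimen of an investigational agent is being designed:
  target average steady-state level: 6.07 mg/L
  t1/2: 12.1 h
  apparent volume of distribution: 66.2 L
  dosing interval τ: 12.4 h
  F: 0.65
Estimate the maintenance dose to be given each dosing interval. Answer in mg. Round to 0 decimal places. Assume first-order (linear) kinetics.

k = ln2 / t½ = 0.693147 / 12.1 = 0.05728 h⁻¹
CL = k × Vd = 0.05728 × 66.2 = 3.792 L/h
At steady state, F × (Dose/τ) = Css × CL.
Dose = Css × CL × τ / F = 6.07 × 3.792 × 12.4 / 0.65 = 439.1 mg

439 mg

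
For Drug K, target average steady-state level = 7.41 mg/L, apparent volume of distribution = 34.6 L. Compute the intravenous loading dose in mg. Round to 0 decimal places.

LD = Css × Vd = 7.41 × 34.6 = 256.4 mg

256 mg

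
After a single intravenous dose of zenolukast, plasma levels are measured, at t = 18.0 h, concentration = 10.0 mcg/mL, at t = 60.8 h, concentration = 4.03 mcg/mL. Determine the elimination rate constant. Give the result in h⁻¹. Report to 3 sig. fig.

k = ln(C₁/C₂) / (t₂ − t₁) = ln(10.0/4.03) / (60.8 − 18.0)
  = 0.9088 / 42.80 = 0.02123 h⁻¹

0.0212 h⁻¹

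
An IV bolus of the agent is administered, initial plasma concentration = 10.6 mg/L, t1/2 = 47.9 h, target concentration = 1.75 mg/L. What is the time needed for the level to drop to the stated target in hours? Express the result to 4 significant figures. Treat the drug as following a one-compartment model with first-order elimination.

124.5 h

k = ln2 / t½ = 0.693147 / 47.9 = 0.01447 h⁻¹
t = ln(C₀ / C) / k = ln(10.60 / 1.75) / 0.01447
  = ln(6.057) / 0.01447 = 1.801 / 0.01447 = 124.5 h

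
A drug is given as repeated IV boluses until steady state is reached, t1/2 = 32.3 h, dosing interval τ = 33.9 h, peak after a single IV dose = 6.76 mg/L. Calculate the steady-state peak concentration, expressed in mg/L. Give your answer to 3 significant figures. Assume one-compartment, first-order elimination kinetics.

13.1 mg/L

k = ln2 / t½ = 0.693147 / 32.3 = 0.02146 h⁻¹
e^(−kτ) = e^(−0.02146 × 33.9) = 0.4831
Accumulation ratio R = 1 / (1 − e^(−kτ)) = 1 / (1 − 0.4831) = 1.935
Steady-state peak = C₀ × R = 6.76 × 1.935 = 13.08 mg/L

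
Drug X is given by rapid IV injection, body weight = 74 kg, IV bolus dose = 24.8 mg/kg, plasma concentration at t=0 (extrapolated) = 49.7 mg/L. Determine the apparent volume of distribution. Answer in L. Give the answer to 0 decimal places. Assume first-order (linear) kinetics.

37 L

Dose = 24.8 × 74 = 1835 mg
Vd = Dose / C₀ = 1835 / 49.7 = 36.92 L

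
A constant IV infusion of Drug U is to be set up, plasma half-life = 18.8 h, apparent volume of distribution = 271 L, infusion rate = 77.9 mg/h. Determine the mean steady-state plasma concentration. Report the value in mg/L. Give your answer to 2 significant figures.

7.8 mg/L

k = ln2 / t½ = 0.693147 / 18.8 = 0.03687 h⁻¹
CL = k × Vd = 0.03687 × 271 = 9.992 L/h
At steady state Css = R₀ / CL = 77.9 / 9.992 = 7.796 mg/L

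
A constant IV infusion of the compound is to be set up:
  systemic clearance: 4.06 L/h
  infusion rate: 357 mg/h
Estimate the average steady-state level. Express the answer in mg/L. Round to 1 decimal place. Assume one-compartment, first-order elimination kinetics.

87.9 mg/L

At steady state Css = R₀ / CL = 357 / 4.060 = 87.93 mg/L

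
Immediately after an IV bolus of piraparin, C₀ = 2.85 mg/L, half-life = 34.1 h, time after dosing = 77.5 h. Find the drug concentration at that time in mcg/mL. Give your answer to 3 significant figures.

0.590 mcg/mL

k = ln2 / t½ = 0.693147 / 34.1 = 0.02033 h⁻¹
C = C₀ · e^(−k·t) = 2.850 × e^(−0.02033 × 77.5)
  = 2.850 × 0.2069 = 0.5897 mg/L
(0.5897 mg/L = 0.5897 mcg/mL)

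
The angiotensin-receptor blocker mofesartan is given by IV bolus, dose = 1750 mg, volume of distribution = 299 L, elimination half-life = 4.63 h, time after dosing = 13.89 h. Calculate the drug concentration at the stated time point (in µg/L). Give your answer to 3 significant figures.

732 µg/L

C₀ = Dose / Vd = 1750 / 299 = 5.853 mg/L
k = ln2 / t½ = 0.693147 / 4.63 = 0.1497 h⁻¹
t / t½ = 13.89 / 4.63 = 3 half-lives
C = C₀ × (1/2)^3 = 5.853 × 0.1250 = 0.7316 mg/L
Convert: 0.7316 mg/L × 1000 = 731.6 µg/L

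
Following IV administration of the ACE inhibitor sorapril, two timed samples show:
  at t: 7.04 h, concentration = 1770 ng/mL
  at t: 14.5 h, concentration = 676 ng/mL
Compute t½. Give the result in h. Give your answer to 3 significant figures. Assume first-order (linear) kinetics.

5.37 h

k = ln(C₁/C₂) / (t₂ − t₁) = ln(1770/676) / (14.5 − 7.04)
  = 0.9625 / 7.460 = 0.1290 h⁻¹
t½ = ln2 / k = 0.693147 / 0.1290 = 5.373 h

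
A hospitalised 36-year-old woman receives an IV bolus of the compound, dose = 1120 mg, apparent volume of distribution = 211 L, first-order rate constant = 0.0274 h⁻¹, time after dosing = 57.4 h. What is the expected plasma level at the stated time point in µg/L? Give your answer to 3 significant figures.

1100 µg/L

C₀ = Dose / Vd = 1120 / 211 = 5.308 mg/L
C = C₀ · e^(−k·t) = 5.308 × e^(−0.02740 × 57.4)
  = 5.308 × 0.2075 = 1.101 mg/L
Convert: 1.101 mg/L × 1000 = 1101 µg/L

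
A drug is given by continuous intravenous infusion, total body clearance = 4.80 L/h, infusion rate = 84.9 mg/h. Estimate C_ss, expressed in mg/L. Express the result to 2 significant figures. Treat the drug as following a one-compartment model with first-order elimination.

At steady state Css = R₀ / CL = 84.9 / 4.800 = 17.69 mg/L

18 mg/L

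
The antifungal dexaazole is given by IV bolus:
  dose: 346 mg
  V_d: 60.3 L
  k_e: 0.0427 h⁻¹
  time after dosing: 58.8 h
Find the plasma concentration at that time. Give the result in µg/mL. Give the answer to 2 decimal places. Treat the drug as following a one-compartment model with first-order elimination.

C₀ = Dose / Vd = 346.0 / 60.3 = 5.738 mg/L
C = C₀ · e^(−k·t) = 5.738 × e^(−0.04270 × 58.8)
  = 5.738 × 0.08121 = 0.4660 mg/L
(0.4660 mg/L = 0.4660 µg/mL)

0.47 µg/mL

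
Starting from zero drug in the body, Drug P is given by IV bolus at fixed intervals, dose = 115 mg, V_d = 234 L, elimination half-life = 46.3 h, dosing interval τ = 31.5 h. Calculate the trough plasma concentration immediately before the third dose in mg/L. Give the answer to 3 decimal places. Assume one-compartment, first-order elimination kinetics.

C₀ per dose = Dose / Vd = 115 / 234 = 0.4915 mg/L
k = ln2 / t½ = 0.693147 / 46.3 = 0.01497 h⁻¹
Fraction remaining after one interval: r = e^(−kτ) = e^(−0.01497 × 31.5) = 0.6240
Before dose 3, 2 doses have been given (aged 1τ, 2τ).
C_trough = C₀ × (r + r²) = 0.4915 × (0.6240 + 0.3894) = 0.4981 mg/L

0.498 mg/L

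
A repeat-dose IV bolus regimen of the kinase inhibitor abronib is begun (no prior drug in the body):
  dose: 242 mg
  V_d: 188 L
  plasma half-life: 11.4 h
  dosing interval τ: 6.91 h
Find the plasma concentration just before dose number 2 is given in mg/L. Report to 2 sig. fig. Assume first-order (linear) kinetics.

0.85 mg/L

C₀ per dose = Dose / Vd = 242 / 188 = 1.287 mg/L
k = ln2 / t½ = 0.693147 / 11.4 = 0.06080 h⁻¹
Fraction remaining after one interval: r = e^(−kτ) = e^(−0.06080 × 6.91) = 0.6570
Before dose 2, 1 dose has been given (aged 1τ).
C_trough = C₀ × r = 1.287 × 0.6570 = 0.8456 mg/L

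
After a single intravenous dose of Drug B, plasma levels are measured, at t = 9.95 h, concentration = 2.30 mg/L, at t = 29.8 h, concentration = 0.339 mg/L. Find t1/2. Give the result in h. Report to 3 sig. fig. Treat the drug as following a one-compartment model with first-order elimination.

k = ln(C₁/C₂) / (t₂ − t₁) = ln(2.30/0.339) / (29.8 − 9.95)
  = 1.915 / 19.85 = 0.09647 h⁻¹
t½ = ln2 / k = 0.693147 / 0.09647 = 7.185 h

7.19 h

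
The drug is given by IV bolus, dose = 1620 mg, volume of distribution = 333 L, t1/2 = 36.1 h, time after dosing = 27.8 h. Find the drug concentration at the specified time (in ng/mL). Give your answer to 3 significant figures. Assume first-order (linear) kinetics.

2850 ng/mL

C₀ = Dose / Vd = 1620 / 333 = 4.865 mg/L
k = ln2 / t½ = 0.693147 / 36.1 = 0.01920 h⁻¹
C = C₀ · e^(−k·t) = 4.865 × e^(−0.01920 × 27.8)
  = 4.865 × 0.5864 = 2.853 mg/L
Convert: 2.853 mg/L × 1000 = 2853 ng/mL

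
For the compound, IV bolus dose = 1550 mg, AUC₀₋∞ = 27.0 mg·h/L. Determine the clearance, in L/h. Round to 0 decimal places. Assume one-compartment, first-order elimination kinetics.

57 L/h

CL = Dose / AUC = 1550 / 27.0 = 57.41 L/h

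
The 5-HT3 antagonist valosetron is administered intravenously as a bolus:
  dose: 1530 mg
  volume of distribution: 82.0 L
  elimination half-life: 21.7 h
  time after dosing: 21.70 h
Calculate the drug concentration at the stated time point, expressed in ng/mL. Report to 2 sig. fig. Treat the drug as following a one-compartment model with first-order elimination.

C₀ = Dose / Vd = 1530 / 82.0 = 18.66 mg/L
k = ln2 / t½ = 0.693147 / 21.7 = 0.03194 h⁻¹
t / t½ = 21.70 / 21.7 = 1 half-lives
C = C₀ × (1/2)^1 = 18.66 × 0.5000 = 9.330 mg/L
Convert: 9.330 mg/L × 1000 = 9330 ng/mL

9300 ng/mL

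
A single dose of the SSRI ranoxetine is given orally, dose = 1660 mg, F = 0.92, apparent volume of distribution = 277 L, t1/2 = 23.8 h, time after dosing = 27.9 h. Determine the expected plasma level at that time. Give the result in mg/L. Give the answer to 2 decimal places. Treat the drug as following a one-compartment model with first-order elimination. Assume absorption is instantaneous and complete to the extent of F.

2.45 mg/L

Amount reaching circulation = F × Dose = 0.92 × 1660 = 1527 mg
C₀ = F·Dose / Vd = 1527 / 277 = 5.513 mg/L
k = ln2 / t½ = 0.693147 / 23.8 = 0.02912 h⁻¹
C = C₀ · e^(−k·t) = 5.513 × e^(−0.02912 × 27.9)
  = 5.513 × 0.4438 = 2.447 mg/L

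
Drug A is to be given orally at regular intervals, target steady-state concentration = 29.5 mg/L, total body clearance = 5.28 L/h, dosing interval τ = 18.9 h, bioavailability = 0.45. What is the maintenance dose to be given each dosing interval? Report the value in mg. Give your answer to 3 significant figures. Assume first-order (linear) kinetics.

At steady state, F × (Dose/τ) = Css × CL.
Dose = Css × CL × τ / F = 29.5 × 5.280 × 18.9 / 0.45 = 6542 mg

6540 mg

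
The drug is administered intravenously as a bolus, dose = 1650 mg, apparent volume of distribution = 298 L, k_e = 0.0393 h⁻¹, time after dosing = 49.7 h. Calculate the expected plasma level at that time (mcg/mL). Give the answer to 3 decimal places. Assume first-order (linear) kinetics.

0.785 mcg/mL

C₀ = Dose / Vd = 1650 / 298 = 5.537 mg/L
C = C₀ · e^(−k·t) = 5.537 × e^(−0.03930 × 49.7)
  = 5.537 × 0.1418 = 0.7851 mg/L
(0.7851 mg/L = 0.7851 mcg/mL)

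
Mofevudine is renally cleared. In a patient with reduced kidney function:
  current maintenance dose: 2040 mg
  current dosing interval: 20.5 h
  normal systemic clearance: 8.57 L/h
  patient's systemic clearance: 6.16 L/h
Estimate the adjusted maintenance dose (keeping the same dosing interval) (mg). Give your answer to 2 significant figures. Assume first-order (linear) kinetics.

1500 mg

To keep the same average steady-state level, dosing rate must scale with clearance.
CL ratio = 6.16 / 8.57 = 0.7188
New dose (same interval) = 2040 × 0.7188 = 1466 mg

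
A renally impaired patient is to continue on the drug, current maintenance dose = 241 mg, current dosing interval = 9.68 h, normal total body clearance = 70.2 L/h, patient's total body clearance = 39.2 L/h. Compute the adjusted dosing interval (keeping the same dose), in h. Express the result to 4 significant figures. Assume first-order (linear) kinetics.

To keep the same average steady-state level, dosing rate must scale with clearance.
CL ratio = 39.2 / 70.2 = 0.5584
New interval (same dose) = 9.68 / 0.5584 = 17.34 h

17.34 h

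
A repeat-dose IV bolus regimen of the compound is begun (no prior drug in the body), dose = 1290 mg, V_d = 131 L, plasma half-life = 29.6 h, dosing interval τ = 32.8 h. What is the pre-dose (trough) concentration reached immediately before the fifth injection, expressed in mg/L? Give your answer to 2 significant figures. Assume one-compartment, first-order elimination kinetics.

C₀ per dose = Dose / Vd = 1290 / 131 = 9.847 mg/L
k = ln2 / t½ = 0.693147 / 29.6 = 0.02342 h⁻¹
Fraction remaining after one interval: r = e^(−kτ) = e^(−0.02342 × 32.8) = 0.4639
Before dose 5, 4 doses have been given (aged 1τ, 2τ, 3τ, 4τ).
C_trough = C₀ × (r + r² + … + r^4) = C₀ × r(1−r^4)/(1−r)
        = 9.847 × 0.4639 × (1 − 0.04631) / (1 − 0.4639) = 8.126 mg/L

8.1 mg/L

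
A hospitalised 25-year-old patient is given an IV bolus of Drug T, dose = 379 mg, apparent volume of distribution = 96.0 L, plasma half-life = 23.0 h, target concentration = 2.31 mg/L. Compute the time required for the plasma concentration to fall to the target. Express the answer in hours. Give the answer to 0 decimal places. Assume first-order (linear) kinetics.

18 h

C₀ = Dose / Vd = 379.0 / 96.0 = 3.948 mg/L
k = ln2 / t½ = 0.693147 / 23.0 = 0.03014 h⁻¹
t = ln(C₀ / C) / k = ln(3.948 / 2.31) / 0.03014
  = ln(1.709) / 0.03014 = 0.5359 / 0.03014 = 17.78 h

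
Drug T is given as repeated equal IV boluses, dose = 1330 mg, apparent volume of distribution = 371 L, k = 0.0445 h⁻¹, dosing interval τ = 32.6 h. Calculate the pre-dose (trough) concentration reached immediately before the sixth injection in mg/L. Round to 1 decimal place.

C₀ per dose = Dose / Vd = 1330 / 371 = 3.585 mg/L
Fraction remaining after one interval: r = e^(−kτ) = e^(−0.04450 × 32.6) = 0.2344
Before dose 6, 5 doses have been given (aged 1τ, 2τ, 3τ, 4τ, 5τ).
C_trough = C₀ × (r + r² + … + r^5) = C₀ × r(1−r^5)/(1−r)
        = 3.585 × 0.2344 × (1 − 0.0007076) / (1 − 0.2344) = 1.097 mg/L

1.1 mg/L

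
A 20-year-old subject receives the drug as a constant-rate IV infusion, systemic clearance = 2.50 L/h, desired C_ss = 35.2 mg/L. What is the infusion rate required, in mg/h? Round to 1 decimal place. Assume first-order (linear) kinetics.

At steady state, infusion rate R₀ = Css × CL = 35.2 × 2.500 = 88.00 mg/h

88.0 mg/h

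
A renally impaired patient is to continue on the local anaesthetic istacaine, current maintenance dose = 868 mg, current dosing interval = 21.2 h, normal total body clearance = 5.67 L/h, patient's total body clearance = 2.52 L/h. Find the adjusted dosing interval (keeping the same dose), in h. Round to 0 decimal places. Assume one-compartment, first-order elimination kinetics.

48 h

To keep the same average steady-state level, dosing rate must scale with clearance.
CL ratio = 2.52 / 5.67 = 0.4444
New interval (same dose) = 21.2 / 0.4444 = 47.70 h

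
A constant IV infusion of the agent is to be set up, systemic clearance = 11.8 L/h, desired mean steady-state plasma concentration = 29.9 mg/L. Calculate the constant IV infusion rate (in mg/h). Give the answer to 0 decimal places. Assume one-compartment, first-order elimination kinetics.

At steady state, infusion rate R₀ = Css × CL = 29.9 × 11.80 = 352.8 mg/h

353 mg/h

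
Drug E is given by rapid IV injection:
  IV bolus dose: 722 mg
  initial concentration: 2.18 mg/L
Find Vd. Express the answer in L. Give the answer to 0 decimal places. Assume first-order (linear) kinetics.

Vd = Dose / C₀ = 722.0 / 2.18 = 331.2 L

331 L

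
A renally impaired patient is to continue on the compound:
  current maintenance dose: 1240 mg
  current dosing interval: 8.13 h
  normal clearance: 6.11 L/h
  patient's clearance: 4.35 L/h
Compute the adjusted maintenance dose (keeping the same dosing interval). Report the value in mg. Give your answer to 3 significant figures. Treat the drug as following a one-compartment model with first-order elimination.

883 mg

To keep the same average steady-state level, dosing rate must scale with clearance.
CL ratio = 4.35 / 6.11 = 0.7119
New dose (same interval) = 1240 × 0.7119 = 882.8 mg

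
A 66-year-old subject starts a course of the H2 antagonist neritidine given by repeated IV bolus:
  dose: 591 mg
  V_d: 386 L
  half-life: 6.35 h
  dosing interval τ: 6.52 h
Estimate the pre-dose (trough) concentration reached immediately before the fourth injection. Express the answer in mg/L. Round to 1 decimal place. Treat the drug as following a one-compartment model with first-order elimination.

C₀ per dose = Dose / Vd = 591 / 386 = 1.531 mg/L
k = ln2 / t½ = 0.693147 / 6.35 = 0.1092 h⁻¹
Fraction remaining after one interval: r = e^(−kτ) = e^(−0.1092 × 6.52) = 0.4907
Before dose 4, 3 doses have been given (aged 1τ, 2τ, 3τ).
C_trough = C₀ × (r + r² + … + r^3) = C₀ × r(1−r^3)/(1−r)
        = 1.531 × 0.4907 × (1 − 0.1182) / (1 − 0.4907) = 1.301 mg/L

1.3 mg/L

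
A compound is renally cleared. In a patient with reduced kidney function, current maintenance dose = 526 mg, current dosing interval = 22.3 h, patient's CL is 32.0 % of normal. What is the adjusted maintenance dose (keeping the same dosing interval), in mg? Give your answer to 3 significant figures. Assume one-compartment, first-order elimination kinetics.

168 mg

To keep the same average steady-state level, dosing rate must scale with clearance.
CL ratio = 32.0 / 100 = 0.3200
New dose (same interval) = 526 × 0.3200 = 168.3 mg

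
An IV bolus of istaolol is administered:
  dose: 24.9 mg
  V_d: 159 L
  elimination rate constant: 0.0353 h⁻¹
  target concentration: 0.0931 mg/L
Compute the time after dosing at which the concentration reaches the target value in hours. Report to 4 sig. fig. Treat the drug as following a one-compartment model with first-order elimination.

14.73 h

C₀ = Dose / Vd = 24.90 / 159 = 0.1566 mg/L
t = ln(C₀ / C) / k = ln(0.1566 / 0.0931) / 0.03530
  = ln(1.682) / 0.03530 = 0.5200 / 0.03530 = 14.73 h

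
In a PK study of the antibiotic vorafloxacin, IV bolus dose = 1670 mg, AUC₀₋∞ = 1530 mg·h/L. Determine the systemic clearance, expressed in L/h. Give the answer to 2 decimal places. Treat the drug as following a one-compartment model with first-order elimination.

CL = Dose / AUC = 1670 / 1530 = 1.092 L/h

1.09 L/h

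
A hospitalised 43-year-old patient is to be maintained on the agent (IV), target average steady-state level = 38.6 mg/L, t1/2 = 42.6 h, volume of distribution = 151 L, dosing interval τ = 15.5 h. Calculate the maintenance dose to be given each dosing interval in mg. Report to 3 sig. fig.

k = ln2 / t½ = 0.693147 / 42.6 = 0.01627 h⁻¹
CL = k × Vd = 0.01627 × 151 = 2.457 L/h
At steady state, Dose/τ = Css × CL.
Dose = Css × CL × τ = 38.6 × 2.457 × 15.5 = 1470 mg

1470 mg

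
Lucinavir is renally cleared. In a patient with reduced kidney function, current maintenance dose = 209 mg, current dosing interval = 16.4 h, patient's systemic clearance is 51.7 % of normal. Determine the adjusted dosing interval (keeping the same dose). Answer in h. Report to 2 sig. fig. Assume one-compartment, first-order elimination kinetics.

32 h

To keep the same average steady-state level, dosing rate must scale with clearance.
CL ratio = 51.7 / 100 = 0.5170
New interval (same dose) = 16.4 / 0.5170 = 31.72 h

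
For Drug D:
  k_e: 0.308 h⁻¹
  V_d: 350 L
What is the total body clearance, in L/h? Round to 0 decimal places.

CL = k × Vd = 0.308 × 350 = 107.8 L/h

108 L/h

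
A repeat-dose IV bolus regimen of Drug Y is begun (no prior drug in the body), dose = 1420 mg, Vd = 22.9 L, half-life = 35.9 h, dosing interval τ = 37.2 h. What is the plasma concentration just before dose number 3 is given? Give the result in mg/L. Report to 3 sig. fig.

C₀ per dose = Dose / Vd = 1420 / 22.9 = 62.01 mg/L
k = ln2 / t½ = 0.693147 / 35.9 = 0.01931 h⁻¹
Fraction remaining after one interval: r = e^(−kτ) = e^(−0.01931 × 37.2) = 0.4876
Before dose 3, 2 doses have been given (aged 1τ, 2τ).
C_trough = C₀ × (r + r²) = 62.01 × (0.4876 + 0.2378) = 44.98 mg/L

45.0 mg/L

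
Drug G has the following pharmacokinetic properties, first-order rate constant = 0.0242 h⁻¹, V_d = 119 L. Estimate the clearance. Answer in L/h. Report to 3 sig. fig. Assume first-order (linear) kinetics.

CL = k × Vd = 0.0242 × 119 = 2.880 L/h

2.88 L/h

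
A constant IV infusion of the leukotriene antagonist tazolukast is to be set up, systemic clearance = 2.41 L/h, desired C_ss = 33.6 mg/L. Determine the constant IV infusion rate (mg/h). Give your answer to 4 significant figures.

80.98 mg/h

At steady state, infusion rate R₀ = Css × CL = 33.6 × 2.410 = 80.98 mg/h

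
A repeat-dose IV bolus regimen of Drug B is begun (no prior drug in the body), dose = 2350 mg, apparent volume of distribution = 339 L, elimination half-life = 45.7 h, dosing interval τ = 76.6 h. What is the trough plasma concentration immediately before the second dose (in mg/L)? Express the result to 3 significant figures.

C₀ per dose = Dose / Vd = 2350 / 339 = 6.932 mg/L
k = ln2 / t½ = 0.693147 / 45.7 = 0.01517 h⁻¹
Fraction remaining after one interval: r = e^(−kτ) = e^(−0.01517 × 76.6) = 0.3129
Before dose 2, 1 dose has been given (aged 1τ).
C_trough = C₀ × r = 6.932 × 0.3129 = 2.169 mg/L

2.17 mg/L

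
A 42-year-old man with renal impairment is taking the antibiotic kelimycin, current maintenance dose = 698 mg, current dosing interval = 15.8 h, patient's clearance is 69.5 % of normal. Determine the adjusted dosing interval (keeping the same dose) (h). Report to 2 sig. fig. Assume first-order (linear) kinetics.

23 h

To keep the same average steady-state level, dosing rate must scale with clearance.
CL ratio = 69.5 / 100 = 0.6950
New interval (same dose) = 15.8 / 0.6950 = 22.73 h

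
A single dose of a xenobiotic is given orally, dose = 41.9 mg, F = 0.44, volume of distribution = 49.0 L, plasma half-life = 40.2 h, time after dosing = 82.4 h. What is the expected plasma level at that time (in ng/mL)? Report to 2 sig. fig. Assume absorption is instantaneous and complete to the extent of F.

Amount reaching circulation = F × Dose = 0.44 × 41.90 = 18.44 mg
C₀ = F·Dose / Vd = 18.44 / 49.0 = 0.3763 mg/L
k = ln2 / t½ = 0.693147 / 40.2 = 0.01724 h⁻¹
C = C₀ · e^(−k·t) = 0.3763 × e^(−0.01724 × 82.4)
  = 0.3763 × 0.2416 = 0.09091 mg/L
Convert: 0.09091 mg/L × 1000 = 90.91 ng/mL

91 ng/mL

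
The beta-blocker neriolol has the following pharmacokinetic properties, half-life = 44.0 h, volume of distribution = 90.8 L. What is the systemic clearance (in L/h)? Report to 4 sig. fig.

k = ln2 / t½ = 0.693147 / 44.0 = 0.01575 h⁻¹
CL = k × Vd = 0.01575 × 90.8 = 1.430 L/h

1.430 L/h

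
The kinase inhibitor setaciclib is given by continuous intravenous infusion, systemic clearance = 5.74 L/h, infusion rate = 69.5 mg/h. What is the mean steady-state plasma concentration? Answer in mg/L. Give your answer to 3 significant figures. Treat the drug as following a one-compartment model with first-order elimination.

At steady state Css = R₀ / CL = 69.5 / 5.740 = 12.11 mg/L

12.1 mg/L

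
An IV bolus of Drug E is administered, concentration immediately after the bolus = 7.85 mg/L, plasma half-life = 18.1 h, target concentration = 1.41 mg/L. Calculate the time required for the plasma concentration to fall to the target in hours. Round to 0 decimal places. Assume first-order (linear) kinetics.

45 h

k = ln2 / t½ = 0.693147 / 18.1 = 0.03830 h⁻¹
t = ln(C₀ / C) / k = ln(7.850 / 1.41) / 0.03830
  = ln(5.567) / 0.03830 = 1.717 / 0.03830 = 44.83 h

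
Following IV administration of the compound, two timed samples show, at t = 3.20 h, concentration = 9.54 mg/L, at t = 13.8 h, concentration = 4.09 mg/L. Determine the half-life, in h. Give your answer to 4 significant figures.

8.675 h

k = ln(C₁/C₂) / (t₂ − t₁) = ln(9.54/4.09) / (13.8 − 3.20)
  = 0.8469 / 10.60 = 0.07990 h⁻¹
t½ = ln2 / k = 0.693147 / 0.07990 = 8.675 h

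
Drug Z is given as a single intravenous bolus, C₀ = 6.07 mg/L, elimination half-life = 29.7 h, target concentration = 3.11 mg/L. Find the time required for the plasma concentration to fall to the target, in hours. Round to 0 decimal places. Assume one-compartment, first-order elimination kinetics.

29 h

k = ln2 / t½ = 0.693147 / 29.7 = 0.02334 h⁻¹
t = ln(C₀ / C) / k = ln(6.070 / 3.11) / 0.02334
  = ln(1.952) / 0.02334 = 0.6689 / 0.02334 = 28.66 h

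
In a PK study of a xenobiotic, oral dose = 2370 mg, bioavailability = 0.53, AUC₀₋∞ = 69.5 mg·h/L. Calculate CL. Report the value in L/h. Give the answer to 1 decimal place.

CL = F·Dose / AUC = 0.53 × 2370 / 69.5 = 18.07 L/h

18.1 L/h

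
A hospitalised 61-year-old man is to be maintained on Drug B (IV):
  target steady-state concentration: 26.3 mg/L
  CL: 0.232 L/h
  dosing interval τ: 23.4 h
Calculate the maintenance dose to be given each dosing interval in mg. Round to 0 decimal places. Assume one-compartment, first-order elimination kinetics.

At steady state, Dose/τ = Css × CL.
Dose = Css × CL × τ = 26.3 × 0.2320 × 23.4 = 142.8 mg

143 mg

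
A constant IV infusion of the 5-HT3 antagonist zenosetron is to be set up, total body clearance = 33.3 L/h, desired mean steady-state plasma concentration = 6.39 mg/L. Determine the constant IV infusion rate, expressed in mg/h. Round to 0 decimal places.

213 mg/h

At steady state, infusion rate R₀ = Css × CL = 6.39 × 33.30 = 212.8 mg/h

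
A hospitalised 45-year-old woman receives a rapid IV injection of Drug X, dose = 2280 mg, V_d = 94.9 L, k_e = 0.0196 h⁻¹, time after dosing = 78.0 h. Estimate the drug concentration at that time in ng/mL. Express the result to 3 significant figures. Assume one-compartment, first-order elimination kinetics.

5210 ng/mL

C₀ = Dose / Vd = 2280 / 94.9 = 24.03 mg/L
C = C₀ · e^(−k·t) = 24.03 × e^(−0.01960 × 78.0)
  = 24.03 × 0.2168 = 5.210 mg/L
Convert: 5.210 mg/L × 1000 = 5210 ng/mL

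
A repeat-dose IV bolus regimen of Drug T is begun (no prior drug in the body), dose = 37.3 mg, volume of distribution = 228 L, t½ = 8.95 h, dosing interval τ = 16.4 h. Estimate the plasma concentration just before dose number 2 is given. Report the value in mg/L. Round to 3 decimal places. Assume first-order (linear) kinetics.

C₀ per dose = Dose / Vd = 37.3 / 228 = 0.1636 mg/L
k = ln2 / t½ = 0.693147 / 8.95 = 0.07745 h⁻¹
Fraction remaining after one interval: r = e^(−kτ) = e^(−0.07745 × 16.4) = 0.2808
Before dose 2, 1 dose has been given (aged 1τ).
C_trough = C₀ × r = 0.1636 × 0.2808 = 0.04594 mg/L

0.046 mg/L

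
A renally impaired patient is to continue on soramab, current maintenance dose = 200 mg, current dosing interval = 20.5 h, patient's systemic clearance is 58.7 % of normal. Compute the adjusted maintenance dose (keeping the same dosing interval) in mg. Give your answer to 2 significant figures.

To keep the same average steady-state level, dosing rate must scale with clearance.
CL ratio = 58.7 / 100 = 0.5870
New dose (same interval) = 200 × 0.5870 = 117.4 mg

120 mg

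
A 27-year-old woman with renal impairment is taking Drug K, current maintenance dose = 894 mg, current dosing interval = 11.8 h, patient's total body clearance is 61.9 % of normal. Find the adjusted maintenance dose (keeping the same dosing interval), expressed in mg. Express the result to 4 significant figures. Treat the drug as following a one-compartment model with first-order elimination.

To keep the same average steady-state level, dosing rate must scale with clearance.
CL ratio = 61.9 / 100 = 0.6190
New dose (same interval) = 894 × 0.6190 = 553.4 mg

553.4 mg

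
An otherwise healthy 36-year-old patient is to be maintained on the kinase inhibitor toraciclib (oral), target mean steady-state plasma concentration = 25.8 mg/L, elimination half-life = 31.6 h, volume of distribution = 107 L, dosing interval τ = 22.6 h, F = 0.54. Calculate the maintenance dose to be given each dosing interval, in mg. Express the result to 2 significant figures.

2500 mg

k = ln2 / t½ = 0.693147 / 31.6 = 0.02194 h⁻¹
CL = k × Vd = 0.02194 × 107 = 2.348 L/h
At steady state, F × (Dose/τ) = Css × CL.
Dose = Css × CL × τ / F = 25.8 × 2.348 × 22.6 / 0.54 = 2535 mg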